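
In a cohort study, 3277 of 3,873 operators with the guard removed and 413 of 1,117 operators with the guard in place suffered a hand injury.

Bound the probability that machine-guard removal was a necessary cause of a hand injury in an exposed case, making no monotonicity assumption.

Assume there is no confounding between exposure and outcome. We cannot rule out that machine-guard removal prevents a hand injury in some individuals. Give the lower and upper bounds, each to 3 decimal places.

p₁ = P(outcome | exposed) = 3277/3873 = 0.84611
p₀ = P(outcome | unexposed) = 413/1117 = 0.36974
Under exogeneity alone the bounds on PN are max{0,(p₁−p₀)/p₁} ≤ PN ≤ min{1,(1−p₀)/p₁}.
  lower = (p₁ − p₀)/p₁ = 0.47637 / 0.84611 ≈ 0.5630
  upper = min{1, (1 − p₀)/p₁} = 0.63026 / 0.84611 ≈ 0.7449

0.563 ≤ PN ≤ 0.745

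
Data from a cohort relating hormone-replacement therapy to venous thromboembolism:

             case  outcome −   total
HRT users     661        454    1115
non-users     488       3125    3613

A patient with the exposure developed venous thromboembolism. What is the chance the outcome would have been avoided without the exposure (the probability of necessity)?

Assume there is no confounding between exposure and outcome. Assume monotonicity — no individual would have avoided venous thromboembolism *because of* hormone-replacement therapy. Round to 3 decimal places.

PN ≈ 0.772

p₁ = P(outcome | exposed) = 661/1115 = 0.59283
p₀ = P(outcome | unexposed) = 488/3613 = 0.13507
Under exogeneity and monotonicity, PN = (p₁ − p₀)/p₁.
PN = (0.59283 − 0.13507) / 0.59283 ≈ 0.7722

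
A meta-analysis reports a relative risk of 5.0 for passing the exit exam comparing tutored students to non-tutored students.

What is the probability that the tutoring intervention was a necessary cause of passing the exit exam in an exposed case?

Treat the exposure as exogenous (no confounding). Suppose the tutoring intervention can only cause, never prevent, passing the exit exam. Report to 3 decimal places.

PN ≈ 0.800

Under exogeneity and monotonicity, PN = (RR − 1) / RR = 1 − 1/RR.
PN = (5.0 − 1) / 5.0 = 4 / 5.0 ≈ 0.8000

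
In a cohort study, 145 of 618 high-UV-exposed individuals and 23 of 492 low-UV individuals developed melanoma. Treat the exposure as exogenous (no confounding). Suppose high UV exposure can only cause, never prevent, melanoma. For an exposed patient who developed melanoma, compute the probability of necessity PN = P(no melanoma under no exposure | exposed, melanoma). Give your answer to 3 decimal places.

PN ≈ 0.801

p₁ = P(outcome | exposed) = 145/618 = 0.23463
p₀ = P(outcome | unexposed) = 23/492 = 0.046748
Under exogeneity and monotonicity, PN = (p₁ − p₀) / p₁.
PN = (0.23463 − 0.046748) / 0.23463 = 0.18788 / 0.23463 ≈ 0.8008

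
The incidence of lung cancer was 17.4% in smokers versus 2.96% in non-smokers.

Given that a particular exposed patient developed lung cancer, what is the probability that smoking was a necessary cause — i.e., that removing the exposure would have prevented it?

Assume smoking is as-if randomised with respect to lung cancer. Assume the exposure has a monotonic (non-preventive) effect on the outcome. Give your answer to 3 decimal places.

PN ≈ 0.830

p₁ = 0.174, p₀ = 0.0296.
Under exogeneity and monotonicity, PN = (p₁ − p₀) / p₁.
PN = (0.174 − 0.0296) / 0.174 = 0.1444 / 0.174 ≈ 0.8299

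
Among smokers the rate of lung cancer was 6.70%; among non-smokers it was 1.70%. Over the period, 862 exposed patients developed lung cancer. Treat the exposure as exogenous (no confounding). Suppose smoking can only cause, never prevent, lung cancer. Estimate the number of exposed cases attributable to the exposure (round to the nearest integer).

about 643 cases

p₁ = 0.067, p₀ = 0.017.
PN = (p₁ − p₀)/p₁ = (0.067 − 0.017) / 0.067 ≈ 0.74627.
Attributable cases ≈ PN × (exposed cases) = 0.74627 × 862 ≈ 643.28.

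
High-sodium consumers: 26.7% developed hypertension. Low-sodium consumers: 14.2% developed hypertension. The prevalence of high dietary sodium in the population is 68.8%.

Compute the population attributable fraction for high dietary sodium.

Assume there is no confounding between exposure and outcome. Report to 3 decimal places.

p₁ = 0.267, p₀ = 0.142.
Overall risk P(Y=1) = π·p₁ + (1−π)·p₀ = 0.688×0.267 + 0.312×0.142 = 0.228.
Under exogeneity, PAF = [P(Y=1) − p₀] / P(Y=1).
PAF = (0.228 − 0.142) / 0.228 ≈ 0.3772

PAF ≈ 0.377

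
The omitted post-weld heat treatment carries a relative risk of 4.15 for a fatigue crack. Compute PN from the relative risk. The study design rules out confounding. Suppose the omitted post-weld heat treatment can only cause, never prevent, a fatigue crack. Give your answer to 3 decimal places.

PN ≈ 0.759

Under exogeneity and monotonicity, PN = (RR − 1) / RR = 1 − 1/RR.
PN = (4.15 − 1) / 4.15 = 3.15 / 4.15 ≈ 0.7590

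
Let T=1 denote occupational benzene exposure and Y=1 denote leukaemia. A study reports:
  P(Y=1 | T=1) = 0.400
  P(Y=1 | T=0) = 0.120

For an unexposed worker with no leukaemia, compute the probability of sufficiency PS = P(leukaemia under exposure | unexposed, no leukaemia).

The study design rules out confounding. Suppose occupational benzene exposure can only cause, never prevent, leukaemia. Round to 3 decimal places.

PS ≈ 0.318

Let p₁ = 0.4, p₀ = 0.12.
Under exogeneity and monotonicity, PS = (p₁ − p₀) / (1 − p₀).
PS = (0.4 − 0.12) / (1 − 0.12) = 0.28 / 0.88 ≈ 0.3182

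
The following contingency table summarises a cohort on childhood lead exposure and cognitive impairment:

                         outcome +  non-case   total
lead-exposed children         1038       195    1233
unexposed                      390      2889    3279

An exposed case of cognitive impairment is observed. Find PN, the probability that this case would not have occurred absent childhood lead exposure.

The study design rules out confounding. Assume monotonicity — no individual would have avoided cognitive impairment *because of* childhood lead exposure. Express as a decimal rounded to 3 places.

p₁ = P(outcome | exposed) = 1038/1233 = 0.84185
p₀ = P(outcome | unexposed) = 390/3279 = 0.11894
Under exogeneity and monotonicity, PN = (p₁ − p₀)/p₁.
PN = (0.84185 − 0.11894) / 0.84185 ≈ 0.8587

PN ≈ 0.859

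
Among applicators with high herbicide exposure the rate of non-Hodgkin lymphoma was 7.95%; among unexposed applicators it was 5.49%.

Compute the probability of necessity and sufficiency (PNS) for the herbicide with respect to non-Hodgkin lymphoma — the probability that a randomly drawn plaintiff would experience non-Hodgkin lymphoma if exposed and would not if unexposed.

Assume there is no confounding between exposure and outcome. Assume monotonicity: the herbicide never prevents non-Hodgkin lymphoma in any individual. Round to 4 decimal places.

p₁ = 0.0795, p₀ = 0.0549.
Under exogeneity and monotonicity, PNS = p₁ − p₀.
PNS = 0.0795 − 0.0549 = 0.0246

PNS ≈ 0.0246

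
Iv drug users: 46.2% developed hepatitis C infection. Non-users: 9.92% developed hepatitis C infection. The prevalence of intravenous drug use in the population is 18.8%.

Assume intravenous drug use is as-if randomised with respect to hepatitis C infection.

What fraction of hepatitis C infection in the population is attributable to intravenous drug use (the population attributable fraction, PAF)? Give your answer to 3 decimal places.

PAF ≈ 0.407

p₁ = 0.462, p₀ = 0.0992.
Overall risk P(Y=1) = π·p₁ + (1−π)·p₀ = 0.188×0.462 + 0.812×0.0992 = 0.16741.
Under exogeneity, PAF = [P(Y=1) − p₀] / P(Y=1).
PAF = (0.16741 − 0.0992) / 0.16741 ≈ 0.4074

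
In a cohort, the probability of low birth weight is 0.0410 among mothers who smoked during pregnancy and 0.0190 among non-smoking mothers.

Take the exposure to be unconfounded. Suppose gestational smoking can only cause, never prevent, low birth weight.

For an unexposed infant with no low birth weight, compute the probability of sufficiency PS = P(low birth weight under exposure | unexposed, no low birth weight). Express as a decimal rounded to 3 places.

PS ≈ 0.022

Let p₁ = 0.041, p₀ = 0.019.
Under exogeneity and monotonicity, PS = (p₁ − p₀) / (1 − p₀).
PS = (0.041 − 0.019) / (1 − 0.019) = 0.022 / 0.981 ≈ 0.0224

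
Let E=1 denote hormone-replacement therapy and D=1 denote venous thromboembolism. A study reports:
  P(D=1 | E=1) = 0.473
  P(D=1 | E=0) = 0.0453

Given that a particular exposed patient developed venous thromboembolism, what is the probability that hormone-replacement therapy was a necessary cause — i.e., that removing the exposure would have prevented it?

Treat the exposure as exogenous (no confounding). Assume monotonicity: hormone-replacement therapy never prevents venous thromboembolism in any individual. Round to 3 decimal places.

Let p₁ = 0.473, p₀ = 0.0453.
Under exogeneity and monotonicity, PN = (p₁ − p₀) / p₁.
PN = (0.473 − 0.0453) / 0.473 = 0.4277 / 0.473 ≈ 0.9042

PN ≈ 0.904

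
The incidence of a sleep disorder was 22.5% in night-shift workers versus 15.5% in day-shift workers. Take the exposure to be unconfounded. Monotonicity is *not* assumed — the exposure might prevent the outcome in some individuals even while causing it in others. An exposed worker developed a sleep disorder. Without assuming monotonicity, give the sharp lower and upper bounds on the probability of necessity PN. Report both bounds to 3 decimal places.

0.311 ≤ PN ≤ 1.000

p₁ = 0.225, p₀ = 0.155.
Under exogeneity alone the bounds on PN are max{0,(p₁−p₀)/p₁} ≤ PN ≤ min{1,(1−p₀)/p₁}.
  lower = (p₁ − p₀)/p₁ = 0.07 / 0.225 ≈ 0.3111
  upper = min{1, (1 − p₀)/p₁} = 0.845 / 0.225 ≈ 3.7556 → capped at 1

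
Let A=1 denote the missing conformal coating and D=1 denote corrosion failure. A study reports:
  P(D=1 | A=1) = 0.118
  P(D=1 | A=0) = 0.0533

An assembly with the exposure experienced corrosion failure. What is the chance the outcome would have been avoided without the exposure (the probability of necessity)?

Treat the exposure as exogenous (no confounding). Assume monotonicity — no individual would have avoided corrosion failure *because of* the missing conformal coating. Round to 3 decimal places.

PN ≈ 0.548

Let p₁ = 0.118, p₀ = 0.0533.
Under exogeneity and monotonicity, PN = (p₁ − p₀) / p₁.
PN = (0.118 − 0.0533) / 0.118 = 0.0647 / 0.118 ≈ 0.5483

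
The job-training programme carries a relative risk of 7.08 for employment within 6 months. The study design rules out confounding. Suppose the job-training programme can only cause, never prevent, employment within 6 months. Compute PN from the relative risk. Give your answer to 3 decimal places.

Under exogeneity and monotonicity, PN = (RR − 1) / RR = 1 − 1/RR.
PN = (7.08 − 1) / 7.08 = 6.08 / 7.08 ≈ 0.8588

PN ≈ 0.859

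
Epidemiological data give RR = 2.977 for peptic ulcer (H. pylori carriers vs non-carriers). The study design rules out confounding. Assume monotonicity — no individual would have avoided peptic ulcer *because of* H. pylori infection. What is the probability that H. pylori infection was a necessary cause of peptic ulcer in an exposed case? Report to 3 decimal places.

PN ≈ 0.664

Under exogeneity and monotonicity, PN = (RR − 1) / RR = 1 − 1/RR.
PN = (2.977 − 1) / 2.977 = 1.977 / 2.977 ≈ 0.6641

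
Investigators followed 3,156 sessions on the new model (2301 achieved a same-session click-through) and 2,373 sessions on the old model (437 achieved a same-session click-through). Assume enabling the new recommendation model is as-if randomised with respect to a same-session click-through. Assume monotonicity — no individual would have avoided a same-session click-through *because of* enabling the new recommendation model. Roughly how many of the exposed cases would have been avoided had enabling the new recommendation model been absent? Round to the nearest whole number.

about 1720 cases

p₁ = P(outcome | exposed) = 2301/3156 = 0.72909
p₀ = P(outcome | unexposed) = 437/2373 = 0.18416
PN = (p₁ − p₀)/p₁ = (0.72909 − 0.18416) / 0.72909 ≈ 0.74742.
Attributable cases ≈ PN × (exposed cases) = 0.74742 × 2301 ≈ 1719.81.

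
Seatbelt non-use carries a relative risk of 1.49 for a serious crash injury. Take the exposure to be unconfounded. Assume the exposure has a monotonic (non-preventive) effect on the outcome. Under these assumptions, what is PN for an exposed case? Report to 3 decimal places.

PN ≈ 0.329

Under exogeneity and monotonicity, PN = (RR − 1) / RR = 1 − 1/RR.
PN = (1.49 − 1) / 1.49 = 0.49 / 1.49 ≈ 0.3289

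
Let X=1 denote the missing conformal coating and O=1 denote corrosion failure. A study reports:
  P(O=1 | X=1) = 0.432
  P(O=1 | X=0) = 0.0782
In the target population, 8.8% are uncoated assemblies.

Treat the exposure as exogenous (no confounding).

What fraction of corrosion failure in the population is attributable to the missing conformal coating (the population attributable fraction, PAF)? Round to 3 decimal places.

PAF ≈ 0.285

Let p₁ = 0.432, p₀ = 0.0782.
Overall risk P(Y=1) = π·p₁ + (1−π)·p₀ = 0.088×0.432 + 0.912×0.0782 = 0.10933.
Under exogeneity, PAF = [P(Y=1) − p₀] / P(Y=1).
PAF = (0.10933 − 0.0782) / 0.10933 ≈ 0.2848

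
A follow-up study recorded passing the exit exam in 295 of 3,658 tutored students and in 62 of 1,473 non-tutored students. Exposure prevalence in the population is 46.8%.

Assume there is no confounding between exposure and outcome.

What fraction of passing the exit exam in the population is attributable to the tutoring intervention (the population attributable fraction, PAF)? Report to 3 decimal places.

PAF ≈ 0.300

p₁ = P(outcome | exposed) = 295/3658 = 0.080645
p₀ = P(outcome | unexposed) = 62/1473 = 0.042091
Overall risk P(Y=1) = π·p₁ + (1−π)·p₀ = 0.468×0.080645 + 0.532×0.042091 = 0.060134.
Under exogeneity, PAF = [P(Y=1) − p₀] / P(Y=1).
PAF = (0.060134 − 0.042091) / 0.060134 ≈ 0.3001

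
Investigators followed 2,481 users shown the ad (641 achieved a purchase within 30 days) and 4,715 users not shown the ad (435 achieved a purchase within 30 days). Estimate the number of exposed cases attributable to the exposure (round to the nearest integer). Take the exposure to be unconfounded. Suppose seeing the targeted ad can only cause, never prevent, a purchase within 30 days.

about 412 cases

p₁ = P(outcome | exposed) = 641/2481 = 0.25836
p₀ = P(outcome | unexposed) = 435/4715 = 0.092259
PN = (p₁ − p₀)/p₁ = (0.25836 − 0.092259) / 0.25836 ≈ 0.64291.
Attributable cases ≈ PN × (exposed cases) = 0.64291 × 641 ≈ 412.11.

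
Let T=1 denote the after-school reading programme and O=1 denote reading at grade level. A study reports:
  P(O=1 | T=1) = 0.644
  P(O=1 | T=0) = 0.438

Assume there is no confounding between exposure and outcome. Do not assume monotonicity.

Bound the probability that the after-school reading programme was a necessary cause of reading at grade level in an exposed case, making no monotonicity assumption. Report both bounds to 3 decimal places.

Let p₁ = 0.644, p₀ = 0.438.
Under exogeneity alone the bounds on PN are max{0,(p₁−p₀)/p₁} ≤ PN ≤ min{1,(1−p₀)/p₁}.
  lower = (p₁ − p₀)/p₁ = 0.206 / 0.644 ≈ 0.3199
  upper = min{1, (1 − p₀)/p₁} = 0.562 / 0.644 ≈ 0.8727

0.320 ≤ PN ≤ 0.873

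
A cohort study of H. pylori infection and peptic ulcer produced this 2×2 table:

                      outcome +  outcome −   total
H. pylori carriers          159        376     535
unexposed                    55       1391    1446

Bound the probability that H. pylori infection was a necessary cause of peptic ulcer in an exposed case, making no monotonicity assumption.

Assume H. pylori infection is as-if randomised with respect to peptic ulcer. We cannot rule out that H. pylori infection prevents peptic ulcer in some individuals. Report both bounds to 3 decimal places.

0.872 ≤ PN ≤ 1.000

p₁ = P(outcome | exposed) = 159/535 = 0.2972
p₀ = P(outcome | unexposed) = 55/1446 = 0.038036
Under exogeneity alone the bounds on PN are max{0,(p₁−p₀)/p₁} ≤ PN ≤ min{1,(1−p₀)/p₁}.
  lower = (p₁ − p₀)/p₁ = 0.25916 / 0.2972 ≈ 0.8720
  upper = min{1, (1 − p₀)/p₁} = 0.96196 / 0.2972 ≈ 3.2368 → capped at 1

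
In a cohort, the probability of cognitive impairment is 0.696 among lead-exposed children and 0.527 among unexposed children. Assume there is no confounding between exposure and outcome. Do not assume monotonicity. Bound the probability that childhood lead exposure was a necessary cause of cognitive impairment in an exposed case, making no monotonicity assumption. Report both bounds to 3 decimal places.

Let p₁ = 0.696, p₀ = 0.527.
Under exogeneity alone the bounds on PN are max{0,(p₁−p₀)/p₁} ≤ PN ≤ min{1,(1−p₀)/p₁}.
  lower = (p₁ − p₀)/p₁ = 0.169 / 0.696 ≈ 0.2428
  upper = min{1, (1 − p₀)/p₁} = 0.473 / 0.696 ≈ 0.6796

0.243 ≤ PN ≤ 0.680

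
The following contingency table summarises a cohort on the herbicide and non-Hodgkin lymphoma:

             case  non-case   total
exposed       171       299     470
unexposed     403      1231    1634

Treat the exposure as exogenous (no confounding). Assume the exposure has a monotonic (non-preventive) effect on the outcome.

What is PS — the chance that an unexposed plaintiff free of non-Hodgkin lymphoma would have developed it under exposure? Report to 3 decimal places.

PS ≈ 0.156

p₁ = P(outcome | exposed) = 171/470 = 0.36383
p₀ = P(outcome | unexposed) = 403/1634 = 0.24663
Under exogeneity and monotonicity, PS = (p₁ − p₀)/(1 − p₀).
PS = (0.36383 − 0.24663) / 0.75337 ≈ 0.1556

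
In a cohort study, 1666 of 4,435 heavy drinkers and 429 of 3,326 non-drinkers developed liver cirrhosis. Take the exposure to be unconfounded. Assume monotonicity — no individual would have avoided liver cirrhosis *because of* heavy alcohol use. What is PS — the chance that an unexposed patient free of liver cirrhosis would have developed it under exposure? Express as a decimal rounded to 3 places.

PS ≈ 0.283

p₁ = P(outcome | exposed) = 1666/4435 = 0.37565
p₀ = P(outcome | unexposed) = 429/3326 = 0.12898
Under exogeneity and monotonicity, PS = (p₁ − p₀) / (1 − p₀).
PS = (0.37565 − 0.12898) / (1 − 0.12898) = 0.24666 / 0.87102 ≈ 0.2832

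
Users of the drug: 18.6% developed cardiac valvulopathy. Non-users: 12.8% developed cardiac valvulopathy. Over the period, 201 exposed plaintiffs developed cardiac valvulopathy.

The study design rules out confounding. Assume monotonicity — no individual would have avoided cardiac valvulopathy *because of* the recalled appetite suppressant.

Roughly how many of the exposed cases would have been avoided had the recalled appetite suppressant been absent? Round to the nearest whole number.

p₁ = 0.186, p₀ = 0.128.
PN = (p₁ − p₀)/p₁ = (0.186 − 0.128) / 0.186 ≈ 0.31183.
Attributable cases ≈ PN × (exposed cases) = 0.31183 × 201 ≈ 62.68.

about 63 cases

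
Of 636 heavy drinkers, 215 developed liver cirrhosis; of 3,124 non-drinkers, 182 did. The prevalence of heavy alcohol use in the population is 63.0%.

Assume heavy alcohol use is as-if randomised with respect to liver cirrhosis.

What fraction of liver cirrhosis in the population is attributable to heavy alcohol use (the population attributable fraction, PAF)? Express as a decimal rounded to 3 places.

PAF ≈ 0.752

p₁ = P(outcome | exposed) = 215/636 = 0.33805
p₀ = P(outcome | unexposed) = 182/3124 = 0.058259
Overall risk P(Y=1) = π·p₁ + (1−π)·p₀ = 0.63×0.33805 + 0.37×0.058259 = 0.23453.
Under exogeneity, PAF = [P(Y=1) − p₀] / P(Y=1).
PAF = (0.23453 − 0.058259) / 0.23453 ≈ 0.7516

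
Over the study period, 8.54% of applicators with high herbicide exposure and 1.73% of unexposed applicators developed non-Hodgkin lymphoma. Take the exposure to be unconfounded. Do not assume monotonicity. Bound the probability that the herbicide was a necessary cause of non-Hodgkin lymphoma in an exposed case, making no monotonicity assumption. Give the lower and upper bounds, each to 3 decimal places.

0.797 ≤ PN ≤ 1.000

p₁ = 0.0854, p₀ = 0.0173.
Under exogeneity alone the bounds on PN are max{0,(p₁−p₀)/p₁} ≤ PN ≤ min{1,(1−p₀)/p₁}.
  lower = (p₁ − p₀)/p₁ = 0.0681 / 0.0854 ≈ 0.7974
  upper = min{1, (1 − p₀)/p₁} = 0.9827 / 0.0854 ≈ 11.5070 → capped at 1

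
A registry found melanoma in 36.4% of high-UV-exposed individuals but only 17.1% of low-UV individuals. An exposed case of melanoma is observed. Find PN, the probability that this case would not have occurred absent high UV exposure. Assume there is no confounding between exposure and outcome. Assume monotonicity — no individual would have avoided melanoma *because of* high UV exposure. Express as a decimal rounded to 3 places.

PN ≈ 0.530

p₁ = 0.364, p₀ = 0.171.
Under exogeneity and monotonicity, PN = (p₁ − p₀) / p₁.
PN = (0.364 − 0.171) / 0.364 = 0.193 / 0.364 ≈ 0.5302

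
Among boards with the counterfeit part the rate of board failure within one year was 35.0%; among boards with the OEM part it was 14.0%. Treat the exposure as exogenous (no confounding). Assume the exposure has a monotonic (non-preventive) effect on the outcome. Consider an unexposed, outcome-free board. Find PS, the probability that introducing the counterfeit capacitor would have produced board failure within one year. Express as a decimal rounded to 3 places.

p₁ = 0.35, p₀ = 0.14.
Under exogeneity and monotonicity, PS = (p₁ − p₀) / (1 − p₀).
PS = (0.35 − 0.14) / (1 − 0.14) = 0.21 / 0.86 ≈ 0.2442

PS ≈ 0.244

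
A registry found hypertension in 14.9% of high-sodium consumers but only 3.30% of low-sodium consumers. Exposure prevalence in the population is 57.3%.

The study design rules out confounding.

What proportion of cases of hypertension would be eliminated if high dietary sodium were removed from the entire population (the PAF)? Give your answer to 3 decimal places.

PAF ≈ 0.668

p₁ = 0.149, p₀ = 0.033.
Overall risk P(Y=1) = π·p₁ + (1−π)·p₀ = 0.573×0.149 + 0.427×0.033 = 0.099468.
Under exogeneity, PAF = [P(Y=1) − p₀] / P(Y=1).
PAF = (0.099468 − 0.033) / 0.099468 ≈ 0.6682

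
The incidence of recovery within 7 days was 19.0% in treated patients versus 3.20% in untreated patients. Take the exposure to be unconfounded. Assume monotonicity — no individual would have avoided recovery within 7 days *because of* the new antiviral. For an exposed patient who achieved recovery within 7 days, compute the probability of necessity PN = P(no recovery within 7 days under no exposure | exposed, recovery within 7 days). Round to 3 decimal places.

PN ≈ 0.832

p₁ = 0.19, p₀ = 0.032.
Under exogeneity and monotonicity, PN = (p₁ − p₀) / p₁.
PN = (0.19 − 0.032) / 0.19 = 0.158 / 0.19 ≈ 0.8316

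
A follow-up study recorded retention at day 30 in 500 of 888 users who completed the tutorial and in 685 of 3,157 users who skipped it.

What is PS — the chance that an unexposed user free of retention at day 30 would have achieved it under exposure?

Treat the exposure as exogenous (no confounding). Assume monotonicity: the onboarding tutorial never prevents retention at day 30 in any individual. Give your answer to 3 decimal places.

p₁ = P(outcome | exposed) = 500/888 = 0.56306
p₀ = P(outcome | unexposed) = 685/3157 = 0.21698
Under exogeneity and monotonicity, PS = (p₁ − p₀) / (1 − p₀).
PS = (0.56306 − 0.21698) / (1 − 0.21698) = 0.34608 / 0.78302 ≈ 0.4420

PS ≈ 0.442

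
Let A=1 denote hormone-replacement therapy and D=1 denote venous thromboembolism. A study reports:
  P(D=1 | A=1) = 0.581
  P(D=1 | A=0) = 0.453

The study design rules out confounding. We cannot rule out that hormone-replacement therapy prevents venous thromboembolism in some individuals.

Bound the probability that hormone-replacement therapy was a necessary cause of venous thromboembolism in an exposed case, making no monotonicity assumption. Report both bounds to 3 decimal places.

Let p₁ = 0.581, p₀ = 0.453.
Under exogeneity alone the bounds on PN are max{0,(p₁−p₀)/p₁} ≤ PN ≤ min{1,(1−p₀)/p₁}.
  lower = (p₁ − p₀)/p₁ = 0.128 / 0.581 ≈ 0.2203
  upper = min{1, (1 − p₀)/p₁} = 0.547 / 0.581 ≈ 0.9415

0.220 ≤ PN ≤ 0.941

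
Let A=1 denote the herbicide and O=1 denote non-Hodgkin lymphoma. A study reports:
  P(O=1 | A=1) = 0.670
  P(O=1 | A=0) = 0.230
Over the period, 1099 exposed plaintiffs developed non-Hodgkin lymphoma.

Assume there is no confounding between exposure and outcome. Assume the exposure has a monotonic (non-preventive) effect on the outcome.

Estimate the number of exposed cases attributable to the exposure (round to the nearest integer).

about 722 cases

Let p₁ = 0.67, p₀ = 0.23.
PN = (p₁ − p₀)/p₁ = (0.67 − 0.23) / 0.67 ≈ 0.65672.
Attributable cases ≈ PN × (exposed cases) = 0.65672 × 1099 ≈ 721.73.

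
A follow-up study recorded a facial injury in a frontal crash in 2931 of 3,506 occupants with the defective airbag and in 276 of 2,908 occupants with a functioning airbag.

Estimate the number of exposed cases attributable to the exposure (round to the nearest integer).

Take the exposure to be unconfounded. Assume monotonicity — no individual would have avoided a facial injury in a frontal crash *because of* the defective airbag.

about 2598 cases

p₁ = P(outcome | exposed) = 2931/3506 = 0.836
p₀ = P(outcome | unexposed) = 276/2908 = 0.094911
PN = (p₁ − p₀)/p₁ = (0.836 − 0.094911) / 0.836 ≈ 0.88647.
Attributable cases ≈ PN × (exposed cases) = 0.88647 × 2931 ≈ 2598.24.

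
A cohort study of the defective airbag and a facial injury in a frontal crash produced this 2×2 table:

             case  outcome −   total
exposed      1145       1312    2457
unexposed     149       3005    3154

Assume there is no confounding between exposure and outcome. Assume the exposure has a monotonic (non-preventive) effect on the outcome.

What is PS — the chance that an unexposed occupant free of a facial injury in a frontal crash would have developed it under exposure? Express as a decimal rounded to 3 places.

PS ≈ 0.440

p₁ = P(outcome | exposed) = 1145/2457 = 0.46602
p₀ = P(outcome | unexposed) = 149/3154 = 0.047242
Under exogeneity and monotonicity, PS = (p₁ − p₀) / (1 − p₀).
PS = (0.46602 − 0.047242) / (1 − 0.047242) = 0.41877 / 0.95276 ≈ 0.4395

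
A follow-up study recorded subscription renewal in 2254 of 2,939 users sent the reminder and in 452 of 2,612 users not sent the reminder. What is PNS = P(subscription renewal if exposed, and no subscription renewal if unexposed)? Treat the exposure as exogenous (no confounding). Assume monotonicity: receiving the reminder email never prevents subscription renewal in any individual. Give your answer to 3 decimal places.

p₁ = P(outcome | exposed) = 2254/2939 = 0.76693
p₀ = P(outcome | unexposed) = 452/2612 = 0.17305
Under exogeneity and monotonicity, PNS = p₁ − p₀.
PNS = 0.76693 − 0.17305 = 0.59388

PNS ≈ 0.594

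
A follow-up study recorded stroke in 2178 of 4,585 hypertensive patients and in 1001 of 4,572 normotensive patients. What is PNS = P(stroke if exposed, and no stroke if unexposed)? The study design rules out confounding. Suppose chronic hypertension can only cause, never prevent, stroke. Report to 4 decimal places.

PNS ≈ 0.2561

p₁ = P(outcome | exposed) = 2178/4585 = 0.47503
p₀ = P(outcome | unexposed) = 1001/4572 = 0.21894
Under exogeneity and monotonicity, PNS = p₁ − p₀.
PNS = 0.47503 − 0.21894 = 0.25609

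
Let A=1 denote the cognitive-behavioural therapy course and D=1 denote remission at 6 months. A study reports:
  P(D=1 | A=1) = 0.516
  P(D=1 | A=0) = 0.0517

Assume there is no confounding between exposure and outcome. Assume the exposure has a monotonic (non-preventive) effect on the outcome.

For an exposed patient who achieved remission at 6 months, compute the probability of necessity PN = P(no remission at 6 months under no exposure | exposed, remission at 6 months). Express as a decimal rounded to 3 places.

Let p₁ = 0.516, p₀ = 0.0517.
Under exogeneity and monotonicity, PN = (p₁ − p₀) / p₁.
PN = (0.516 − 0.0517) / 0.516 = 0.4643 / 0.516 ≈ 0.8998

PN ≈ 0.900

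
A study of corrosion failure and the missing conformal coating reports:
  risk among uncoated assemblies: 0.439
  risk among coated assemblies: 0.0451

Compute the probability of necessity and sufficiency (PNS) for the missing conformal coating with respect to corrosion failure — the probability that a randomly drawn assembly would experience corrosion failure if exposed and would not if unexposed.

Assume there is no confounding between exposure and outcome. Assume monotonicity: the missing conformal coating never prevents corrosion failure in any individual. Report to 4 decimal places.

Let p₁ = 0.439, p₀ = 0.0451.
Under exogeneity and monotonicity, PNS = p₁ − p₀.
PNS = 0.439 − 0.0451 = 0.3939

PNS ≈ 0.3939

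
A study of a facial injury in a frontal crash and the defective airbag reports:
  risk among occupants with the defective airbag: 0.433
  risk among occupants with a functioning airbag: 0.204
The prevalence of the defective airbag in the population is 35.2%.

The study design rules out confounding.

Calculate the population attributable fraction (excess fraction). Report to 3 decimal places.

Let p₁ = 0.433, p₀ = 0.204.
Overall risk P(Y=1) = π·p₁ + (1−π)·p₀ = 0.352×0.433 + 0.648×0.204 = 0.28461.
Under exogeneity, PAF = [P(Y=1) − p₀] / P(Y=1).
PAF = (0.28461 − 0.204) / 0.28461 ≈ 0.2832

PAF ≈ 0.283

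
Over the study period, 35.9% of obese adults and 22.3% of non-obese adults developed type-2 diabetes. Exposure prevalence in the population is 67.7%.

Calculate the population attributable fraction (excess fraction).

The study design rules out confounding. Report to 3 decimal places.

PAF ≈ 0.292

p₁ = 0.359, p₀ = 0.223.
Overall risk P(Y=1) = π·p₁ + (1−π)·p₀ = 0.677×0.359 + 0.323×0.223 = 0.31507.
Under exogeneity, PAF = [P(Y=1) − p₀] / P(Y=1).
PAF = (0.31507 − 0.223) / 0.31507 ≈ 0.2922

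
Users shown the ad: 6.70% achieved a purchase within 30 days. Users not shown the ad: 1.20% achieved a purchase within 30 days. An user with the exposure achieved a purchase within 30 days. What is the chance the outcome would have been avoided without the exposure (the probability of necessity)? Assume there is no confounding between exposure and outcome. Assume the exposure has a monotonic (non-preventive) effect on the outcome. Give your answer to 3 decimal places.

p₁ = 0.067, p₀ = 0.012.
Under exogeneity and monotonicity, PN = (p₁ − p₀) / p₁.
PN = (0.067 − 0.012) / 0.067 = 0.055 / 0.067 ≈ 0.8209

PN ≈ 0.821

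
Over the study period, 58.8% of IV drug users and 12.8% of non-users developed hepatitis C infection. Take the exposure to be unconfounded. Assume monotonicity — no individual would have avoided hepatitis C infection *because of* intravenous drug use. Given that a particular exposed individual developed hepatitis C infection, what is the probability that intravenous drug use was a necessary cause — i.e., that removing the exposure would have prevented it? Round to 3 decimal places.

p₁ = 0.588, p₀ = 0.128.
Under exogeneity and monotonicity, PN = (p₁ − p₀) / p₁.
PN = (0.588 − 0.128) / 0.588 = 0.46 / 0.588 ≈ 0.7823

PN ≈ 0.782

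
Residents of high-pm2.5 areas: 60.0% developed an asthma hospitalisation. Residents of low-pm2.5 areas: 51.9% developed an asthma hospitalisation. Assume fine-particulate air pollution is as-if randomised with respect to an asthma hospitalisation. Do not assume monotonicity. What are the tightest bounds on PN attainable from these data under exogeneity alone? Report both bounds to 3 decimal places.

0.135 ≤ PN ≤ 0.802

p₁ = 0.6, p₀ = 0.519.
Under exogeneity alone the bounds on PN are max{0,(p₁−p₀)/p₁} ≤ PN ≤ min{1,(1−p₀)/p₁}.
  lower = (p₁ − p₀)/p₁ = 0.081 / 0.6 ≈ 0.1350
  upper = min{1, (1 − p₀)/p₁} = 0.481 / 0.6 ≈ 0.8017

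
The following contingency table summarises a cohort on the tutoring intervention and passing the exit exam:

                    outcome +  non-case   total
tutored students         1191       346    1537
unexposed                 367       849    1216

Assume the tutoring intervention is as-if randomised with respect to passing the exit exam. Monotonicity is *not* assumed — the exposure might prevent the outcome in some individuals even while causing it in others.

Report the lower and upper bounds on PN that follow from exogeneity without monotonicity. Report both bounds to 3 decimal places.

0.611 ≤ PN ≤ 0.901

p₁ = P(outcome | exposed) = 1191/1537 = 0.77489
p₀ = P(outcome | unexposed) = 367/1216 = 0.30181
Under exogeneity alone the bounds on PN are max{0,(p₁−p₀)/p₁} ≤ PN ≤ min{1,(1−p₀)/p₁}.
  lower = (p₁ − p₀)/p₁ = 0.47308 / 0.77489 ≈ 0.6105
  upper = min{1, (1 − p₀)/p₁} = 0.69819 / 0.77489 ≈ 0.9010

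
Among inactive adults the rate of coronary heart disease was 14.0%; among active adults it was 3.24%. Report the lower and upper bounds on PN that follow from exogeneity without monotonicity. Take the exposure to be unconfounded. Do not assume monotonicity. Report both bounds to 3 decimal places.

p₁ = 0.14, p₀ = 0.0324.
Under exogeneity alone the bounds on PN are max{0,(p₁−p₀)/p₁} ≤ PN ≤ min{1,(1−p₀)/p₁}.
  lower = (p₁ − p₀)/p₁ = 0.1076 / 0.14 ≈ 0.7686
  upper = min{1, (1 − p₀)/p₁} = 0.9676 / 0.14 ≈ 6.9114 → capped at 1

0.769 ≤ PN ≤ 1.000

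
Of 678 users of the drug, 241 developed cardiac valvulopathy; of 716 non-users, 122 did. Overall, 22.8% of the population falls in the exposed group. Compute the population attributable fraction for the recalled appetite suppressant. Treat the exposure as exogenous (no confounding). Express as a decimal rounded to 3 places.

p₁ = P(outcome | exposed) = 241/678 = 0.35546
p₀ = P(outcome | unexposed) = 122/716 = 0.17039
Overall risk P(Y=1) = π·p₁ + (1−π)·p₀ = 0.228×0.35546 + 0.772×0.17039 = 0.21259.
Under exogeneity, PAF = [P(Y=1) − p₀] / P(Y=1).
PAF = (0.21259 − 0.17039) / 0.21259 ≈ 0.1985

PAF ≈ 0.198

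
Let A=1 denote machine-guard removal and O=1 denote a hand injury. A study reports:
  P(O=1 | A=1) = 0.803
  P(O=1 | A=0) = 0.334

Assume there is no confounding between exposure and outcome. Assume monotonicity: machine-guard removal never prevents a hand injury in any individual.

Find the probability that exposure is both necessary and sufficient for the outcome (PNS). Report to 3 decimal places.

PNS ≈ 0.469

Let p₁ = 0.803, p₀ = 0.334.
Under exogeneity and monotonicity, PNS = p₁ − p₀.
PNS = 0.803 − 0.334 = 0.469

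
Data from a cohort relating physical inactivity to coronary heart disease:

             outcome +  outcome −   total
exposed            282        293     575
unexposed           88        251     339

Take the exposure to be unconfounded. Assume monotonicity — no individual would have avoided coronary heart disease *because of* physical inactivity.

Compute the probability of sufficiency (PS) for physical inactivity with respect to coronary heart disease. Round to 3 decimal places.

p₁ = P(outcome | exposed) = 282/575 = 0.49043
p₀ = P(outcome | unexposed) = 88/339 = 0.25959
Under exogeneity and monotonicity, PS = (p₁ − p₀) / (1 − p₀).
PS = (0.49043 − 0.25959) / (1 − 0.25959) = 0.23085 / 0.74041 ≈ 0.3118

PS ≈ 0.312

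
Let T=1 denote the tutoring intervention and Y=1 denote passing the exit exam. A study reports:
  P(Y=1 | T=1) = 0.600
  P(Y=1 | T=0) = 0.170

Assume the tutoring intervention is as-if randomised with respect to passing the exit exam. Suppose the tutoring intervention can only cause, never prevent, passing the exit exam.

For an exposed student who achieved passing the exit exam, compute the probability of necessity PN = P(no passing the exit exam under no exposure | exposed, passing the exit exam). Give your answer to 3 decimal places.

Let p₁ = 0.6, p₀ = 0.17.
Under exogeneity and monotonicity, PN = (p₁ − p₀) / p₁.
PN = (0.6 − 0.17) / 0.6 = 0.43 / 0.6 ≈ 0.7167

PN ≈ 0.717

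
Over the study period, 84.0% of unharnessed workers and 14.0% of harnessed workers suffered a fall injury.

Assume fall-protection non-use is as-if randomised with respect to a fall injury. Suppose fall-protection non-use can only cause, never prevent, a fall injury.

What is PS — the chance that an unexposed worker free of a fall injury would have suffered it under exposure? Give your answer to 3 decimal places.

p₁ = 0.84, p₀ = 0.14.
Under exogeneity and monotonicity, PS = (p₁ − p₀) / (1 − p₀).
PS = (0.84 − 0.14) / (1 − 0.14) = 0.7 / 0.86 ≈ 0.8140

PS ≈ 0.814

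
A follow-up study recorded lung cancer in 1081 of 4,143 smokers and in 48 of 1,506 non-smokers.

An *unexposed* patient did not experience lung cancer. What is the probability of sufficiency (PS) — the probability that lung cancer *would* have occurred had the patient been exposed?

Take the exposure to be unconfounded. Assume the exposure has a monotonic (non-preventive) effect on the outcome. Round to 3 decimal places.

PS ≈ 0.237

p₁ = P(outcome | exposed) = 1081/4143 = 0.26092
p₀ = P(outcome | unexposed) = 48/1506 = 0.031873
Under exogeneity and monotonicity, PS = (p₁ − p₀) / (1 − p₀).
PS = (0.26092 − 0.031873) / (1 − 0.031873) = 0.22905 / 0.96813 ≈ 0.2366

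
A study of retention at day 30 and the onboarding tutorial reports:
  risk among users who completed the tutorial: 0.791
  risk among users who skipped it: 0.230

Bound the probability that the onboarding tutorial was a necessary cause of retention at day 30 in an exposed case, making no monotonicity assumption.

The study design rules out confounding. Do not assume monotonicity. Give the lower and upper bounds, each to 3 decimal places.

Let p₁ = 0.791, p₀ = 0.23.
Under exogeneity alone the bounds on PN are max{0,(p₁−p₀)/p₁} ≤ PN ≤ min{1,(1−p₀)/p₁}.
  lower = (p₁ − p₀)/p₁ = 0.561 / 0.791 ≈ 0.7092
  upper = min{1, (1 − p₀)/p₁} = 0.77 / 0.791 ≈ 0.9735

0.709 ≤ PN ≤ 0.973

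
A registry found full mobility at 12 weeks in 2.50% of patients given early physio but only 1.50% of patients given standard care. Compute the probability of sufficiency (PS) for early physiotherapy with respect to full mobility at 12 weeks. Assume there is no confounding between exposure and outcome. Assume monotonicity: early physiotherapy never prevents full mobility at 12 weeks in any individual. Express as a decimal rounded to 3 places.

PS ≈ 0.010

p₁ = 0.025, p₀ = 0.015.
Under exogeneity and monotonicity, PS = (p₁ − p₀) / (1 − p₀).
PS = (0.025 − 0.015) / (1 − 0.015) = 0.01 / 0.985 ≈ 0.0102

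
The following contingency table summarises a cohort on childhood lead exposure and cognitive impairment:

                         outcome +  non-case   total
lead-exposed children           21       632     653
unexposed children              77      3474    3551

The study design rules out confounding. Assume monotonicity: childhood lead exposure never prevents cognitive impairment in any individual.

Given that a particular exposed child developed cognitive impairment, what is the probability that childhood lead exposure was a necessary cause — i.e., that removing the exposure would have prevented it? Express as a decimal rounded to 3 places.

PN ≈ 0.326

p₁ = P(outcome | exposed) = 21/653 = 0.032159
p₀ = P(outcome | unexposed) = 77/3551 = 0.021684
Under exogeneity and monotonicity, PN = (p₁ − p₀)/p₁.
PN = (0.032159 − 0.021684) / 0.032159 ≈ 0.3257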